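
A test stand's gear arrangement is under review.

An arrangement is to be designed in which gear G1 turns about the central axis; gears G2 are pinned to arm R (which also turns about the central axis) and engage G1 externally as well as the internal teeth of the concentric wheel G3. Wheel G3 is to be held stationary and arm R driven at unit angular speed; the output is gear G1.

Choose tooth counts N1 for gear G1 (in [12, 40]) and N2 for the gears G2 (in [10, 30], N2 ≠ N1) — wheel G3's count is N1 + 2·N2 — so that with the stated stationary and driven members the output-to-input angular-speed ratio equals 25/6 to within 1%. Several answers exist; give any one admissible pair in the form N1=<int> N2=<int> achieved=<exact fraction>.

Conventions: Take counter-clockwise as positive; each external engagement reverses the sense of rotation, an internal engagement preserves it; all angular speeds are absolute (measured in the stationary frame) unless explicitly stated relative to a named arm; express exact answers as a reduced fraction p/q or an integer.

design class (target 25/6): planetary set
Willis with ω_ring = 0: ω_sun/ω_arm = (N1+N3)/N1; set equal to 25/6  ⇒  N3/N1 = 25/6 − 1 = 19/6
N3 = N1 + 2·N2  ⇒  N2/N1 = (N3/N1 − 1)/2 = (19/6 − 1)/2 = 13/12
smallest multiple with N1 ≥ 12 and N2 ≥ 10: k = 1  ⇒  N1 = 1·12 = 12, N2 = 1·13 = 13 (N1 ≤ 40, N2 ≤ 30, N2 ≠ N1 ✓), N3 = 12 + 2·13 = 38
check: (N1+N3)/N1 with N1 = 12, N3 = 38 gives 25/6; |achieved − target| = 0 ≤ 1/24 ✓

N1=12 N2=13 achieved=25/6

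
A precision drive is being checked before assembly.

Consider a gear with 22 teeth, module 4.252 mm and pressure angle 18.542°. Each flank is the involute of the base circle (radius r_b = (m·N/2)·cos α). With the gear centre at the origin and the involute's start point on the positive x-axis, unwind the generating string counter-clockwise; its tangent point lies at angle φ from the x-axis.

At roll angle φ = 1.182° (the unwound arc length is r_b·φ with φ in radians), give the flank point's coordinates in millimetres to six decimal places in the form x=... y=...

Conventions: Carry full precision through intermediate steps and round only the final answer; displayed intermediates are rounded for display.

topology: single-mesh involute geometry — m = 4.252, N = 22
pitch radius r_p = m·N/2 = 4.252·22/2 = 46.772000
base radius r_b = r_p·cos α = 46.772000·cos 18.542° = 44.344103
roll angle φ = 1.182° = 0.02062979 rad
x = r_b·(cos φ + φ·sin φ) = 44.353538
y = r_b·(sin φ − φ·cos φ) = 0.000130

x=44.353538 y=0.000130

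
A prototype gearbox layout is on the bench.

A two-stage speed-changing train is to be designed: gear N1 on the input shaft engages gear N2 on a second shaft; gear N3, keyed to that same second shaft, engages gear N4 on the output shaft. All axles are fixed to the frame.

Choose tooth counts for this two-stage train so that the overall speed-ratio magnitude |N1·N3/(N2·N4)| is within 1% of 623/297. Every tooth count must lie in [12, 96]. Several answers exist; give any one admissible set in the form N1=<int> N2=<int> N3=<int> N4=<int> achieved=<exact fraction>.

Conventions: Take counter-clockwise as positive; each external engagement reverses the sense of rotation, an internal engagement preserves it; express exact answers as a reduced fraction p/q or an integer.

N1=14 N2=18 N3=89 N4=33 achieved=623/297

design class (target 623/297): fixed-axis compound train
target = 623/297 in lowest terms: an exact hit needs N1·N3 = k·623 and N2·N4 = k·297 for one integer k, every count in [12, 96]; additionally prefer no 1:1 stage (N1 ≠ N2, N3 ≠ N4)
k = 1: no 1:1-free in-range split of k·623 and k·297 into factor pairs; take k = 2
k = 2: N1·N3 = 1246 = 14·89, N2·N4 = 594 = 18·33
achieved = 14·89/(18·33) = 623/297; |achieved − target| = 0 ≤ 623/29700 ✓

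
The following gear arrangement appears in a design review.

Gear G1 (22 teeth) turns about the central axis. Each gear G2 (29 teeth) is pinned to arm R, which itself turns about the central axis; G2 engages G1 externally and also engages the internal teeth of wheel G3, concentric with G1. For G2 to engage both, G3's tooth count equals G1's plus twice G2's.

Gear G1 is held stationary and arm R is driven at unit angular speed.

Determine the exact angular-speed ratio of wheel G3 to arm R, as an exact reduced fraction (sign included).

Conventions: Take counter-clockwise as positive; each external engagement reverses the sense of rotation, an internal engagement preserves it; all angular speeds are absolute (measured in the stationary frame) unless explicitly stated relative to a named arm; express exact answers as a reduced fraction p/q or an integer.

51/40

recognized (axles ride arm R): planetary set, 22/29/80 teeth
ring teeth: 22 + 2·29 = 80
22(ω_sun−ω_arm) = −80(ω_ring−ω_arm),  ω_sun = 0, ω_arm = 1
ω_ring = 1 − (22/80)(0−1) = 51/40
ω_out/ω_in = 51/40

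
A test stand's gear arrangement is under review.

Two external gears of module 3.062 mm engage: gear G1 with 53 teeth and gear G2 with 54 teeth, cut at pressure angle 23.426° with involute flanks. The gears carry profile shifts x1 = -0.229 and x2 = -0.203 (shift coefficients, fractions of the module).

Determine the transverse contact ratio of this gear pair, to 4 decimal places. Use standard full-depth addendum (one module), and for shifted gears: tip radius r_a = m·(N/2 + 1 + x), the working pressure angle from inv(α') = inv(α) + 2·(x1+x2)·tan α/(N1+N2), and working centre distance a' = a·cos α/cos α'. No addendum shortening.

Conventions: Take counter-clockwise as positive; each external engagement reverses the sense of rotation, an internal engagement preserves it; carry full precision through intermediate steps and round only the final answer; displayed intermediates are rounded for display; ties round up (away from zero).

1.6722

single-mesh involute tooth geometry (53T engaging 54T at module 3.062)
base radii: r_b1 = 74.454732, r_b2 = 75.859539
tip radii: r_a1 = 83.503802, r_a2 = 85.114414
inv(α') = inv(23.426°) + 2·(-0.229-0.203)·tan α/(53+54) = 0.02091807  ⇒  α' = 22.29884°
a' = a·cos α / cos α' = 163.8170·cos 23.426°/cos 22.29884° = 162.463733
action lengths: √(r_a1²−r_b1²) = 37.807113, √(r_a2²−r_b2²) = 38.597848
base pitch p_b = π·m·cos α = 8.826658
CR = (37.807113 + 38.597848 − 162.463733·sin 22.29884°)/8.826658 = 1.672222
contact ratio ≈ 1.6722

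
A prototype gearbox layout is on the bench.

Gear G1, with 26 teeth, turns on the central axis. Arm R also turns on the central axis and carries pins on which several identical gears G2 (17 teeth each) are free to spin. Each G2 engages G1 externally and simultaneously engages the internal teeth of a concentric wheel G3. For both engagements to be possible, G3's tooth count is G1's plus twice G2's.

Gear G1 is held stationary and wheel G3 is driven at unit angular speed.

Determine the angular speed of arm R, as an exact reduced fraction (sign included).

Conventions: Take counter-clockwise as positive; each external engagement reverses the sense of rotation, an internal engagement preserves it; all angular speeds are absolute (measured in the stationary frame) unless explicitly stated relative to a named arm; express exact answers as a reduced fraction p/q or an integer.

class = planetary set [G3 = 26+2·17 = 60; Willis about the carrier]
ring teeth: 26 + 2·17 = 60
26(ω_sun−ω_arm) = −60(ω_ring−ω_arm),  ω_sun = 0, ω_ring = 1
26(0−ω_arm) = −60(1−ω_arm)  ⇒  86·ω_arm = 60  ⇒  ω_arm = 30/43
exact speed ratio = 30/43

30/43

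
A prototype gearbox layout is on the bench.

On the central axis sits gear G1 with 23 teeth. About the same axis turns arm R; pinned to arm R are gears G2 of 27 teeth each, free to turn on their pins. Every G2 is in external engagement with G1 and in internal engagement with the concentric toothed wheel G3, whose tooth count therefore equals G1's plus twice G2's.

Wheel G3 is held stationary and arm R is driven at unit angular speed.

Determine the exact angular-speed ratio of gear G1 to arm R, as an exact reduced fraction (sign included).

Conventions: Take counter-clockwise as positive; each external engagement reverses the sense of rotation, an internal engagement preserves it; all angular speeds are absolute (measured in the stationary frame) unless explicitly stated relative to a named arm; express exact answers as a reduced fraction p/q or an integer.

100/23

planetary set (23T centre, 27T on arm, 77T internal) — Willis relation
ring teeth: 23 + 2·27 = 77
23(ω_sun−ω_arm) = −77(ω_ring−ω_arm),  ω_ring = 0, ω_arm = 1
ω_sun = 1 − (77/23)(0−1) = 100/23
ω_out/ω_in = 100/23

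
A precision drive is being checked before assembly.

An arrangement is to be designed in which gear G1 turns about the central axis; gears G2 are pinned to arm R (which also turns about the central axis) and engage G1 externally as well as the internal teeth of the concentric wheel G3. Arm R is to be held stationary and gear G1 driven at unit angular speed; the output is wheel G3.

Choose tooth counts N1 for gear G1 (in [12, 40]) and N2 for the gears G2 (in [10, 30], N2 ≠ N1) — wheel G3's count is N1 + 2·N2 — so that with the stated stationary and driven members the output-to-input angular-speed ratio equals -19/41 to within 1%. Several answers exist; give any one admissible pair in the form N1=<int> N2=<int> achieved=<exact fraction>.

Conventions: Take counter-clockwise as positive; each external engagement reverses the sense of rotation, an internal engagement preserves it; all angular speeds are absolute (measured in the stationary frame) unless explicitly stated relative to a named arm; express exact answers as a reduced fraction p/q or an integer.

N1=19 N2=11 achieved=-19/41

planetary set to be sized for -19/41 (Willis relation)
Willis with ω_arm = 0: ω_ring/ω_sun = −N1/N3; set equal to -19/41  ⇒  N3/N1 = −1/(-19/41) = 41/19
N3 = N1 + 2·N2  ⇒  N2/N1 = (N3/N1 − 1)/2 = (41/19 − 1)/2 = 11/19
smallest multiple with N1 ≥ 12 and N2 ≥ 10: k = 1  ⇒  N1 = 1·19 = 19, N2 = 1·11 = 11 (N1 ≤ 40, N2 ≤ 30, N2 ≠ N1 ✓), N3 = 19 + 2·11 = 41
check: −N1/N3 with N1 = 19, N3 = 41 gives -19/41; |achieved − target| = 0 ≤ 19/4100 ✓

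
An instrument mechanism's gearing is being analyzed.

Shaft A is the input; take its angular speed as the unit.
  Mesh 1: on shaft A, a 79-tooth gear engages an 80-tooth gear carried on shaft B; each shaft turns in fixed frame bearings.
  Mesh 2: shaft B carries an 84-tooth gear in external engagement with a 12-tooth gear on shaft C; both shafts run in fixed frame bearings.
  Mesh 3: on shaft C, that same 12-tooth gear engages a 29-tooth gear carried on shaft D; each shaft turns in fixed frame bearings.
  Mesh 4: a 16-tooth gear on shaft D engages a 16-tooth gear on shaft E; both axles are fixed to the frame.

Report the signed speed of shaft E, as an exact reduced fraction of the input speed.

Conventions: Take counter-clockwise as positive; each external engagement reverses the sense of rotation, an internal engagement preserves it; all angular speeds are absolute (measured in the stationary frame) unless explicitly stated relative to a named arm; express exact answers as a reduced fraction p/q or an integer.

4-mesh fixed-axis compound train (all bearings frame-fixed)
mesh 1 [79T→80T]: |ω|/ω_in = 1×79/80 = 79/80, sense flips to −
mesh 2 [84T→12T]: |ω|/ω_in = (79/80)×84/12 = 553/80, sense flips to +
mesh 3 [12T→29T]: |ω|/ω_in = (553/80)×12/29 = 1659/580, sense flips to −
mesh 4 [16T→16T]: |ω|/ω_in = (1659/580)×16/16 = 1659/580, sense flips to +
signed output speed (× input speed) = 1659/580

1659/580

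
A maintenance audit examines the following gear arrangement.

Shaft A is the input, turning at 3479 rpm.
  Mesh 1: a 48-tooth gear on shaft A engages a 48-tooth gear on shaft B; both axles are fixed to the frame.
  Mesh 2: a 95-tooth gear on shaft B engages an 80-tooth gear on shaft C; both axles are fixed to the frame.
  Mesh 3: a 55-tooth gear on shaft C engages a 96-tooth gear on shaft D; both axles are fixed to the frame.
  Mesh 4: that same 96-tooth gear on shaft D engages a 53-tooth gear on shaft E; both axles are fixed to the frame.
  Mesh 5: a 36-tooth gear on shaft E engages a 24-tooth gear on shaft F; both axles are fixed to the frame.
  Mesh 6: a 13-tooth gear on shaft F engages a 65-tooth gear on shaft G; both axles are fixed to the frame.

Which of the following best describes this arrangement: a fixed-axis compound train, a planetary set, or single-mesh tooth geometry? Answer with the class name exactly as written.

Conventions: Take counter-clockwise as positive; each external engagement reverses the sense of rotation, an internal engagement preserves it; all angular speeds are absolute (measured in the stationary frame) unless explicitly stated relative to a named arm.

fixed-axis compound train

6-mesh fixed-axis compound train (all bearings frame-fixed)
classification: fixed-axis compound train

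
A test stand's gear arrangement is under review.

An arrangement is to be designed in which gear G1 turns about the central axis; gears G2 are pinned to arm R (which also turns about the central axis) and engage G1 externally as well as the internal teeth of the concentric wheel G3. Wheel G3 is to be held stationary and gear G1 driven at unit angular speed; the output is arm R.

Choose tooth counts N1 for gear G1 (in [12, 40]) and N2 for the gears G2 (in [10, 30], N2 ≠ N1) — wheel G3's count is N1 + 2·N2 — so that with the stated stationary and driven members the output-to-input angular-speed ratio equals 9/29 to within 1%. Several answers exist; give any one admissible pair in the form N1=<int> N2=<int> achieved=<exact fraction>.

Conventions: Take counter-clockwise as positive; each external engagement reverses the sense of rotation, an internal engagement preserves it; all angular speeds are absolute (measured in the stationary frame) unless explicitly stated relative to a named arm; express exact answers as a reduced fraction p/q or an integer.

design class (target 9/29): planetary set
Willis with ω_ring = 0: ω_arm/ω_sun = N1/(N1+N3); set equal to 9/29  ⇒  N3/N1 = 1/(9/29) − 1 = 20/9
N3 = N1 + 2·N2  ⇒  N2/N1 = (N3/N1 − 1)/2 = (20/9 − 1)/2 = 11/18
smallest multiple with N1 ≥ 12 and N2 ≥ 10: k = 1  ⇒  N1 = 1·18 = 18, N2 = 1·11 = 11 (N1 ≤ 40, N2 ≤ 30, N2 ≠ N1 ✓), N3 = 18 + 2·11 = 40
check: N1/(N1+N3) with N1 = 18, N3 = 40 gives 9/29; |achieved − target| = 0 ≤ 9/2900 ✓

N1=18 N2=11 achieved=9/29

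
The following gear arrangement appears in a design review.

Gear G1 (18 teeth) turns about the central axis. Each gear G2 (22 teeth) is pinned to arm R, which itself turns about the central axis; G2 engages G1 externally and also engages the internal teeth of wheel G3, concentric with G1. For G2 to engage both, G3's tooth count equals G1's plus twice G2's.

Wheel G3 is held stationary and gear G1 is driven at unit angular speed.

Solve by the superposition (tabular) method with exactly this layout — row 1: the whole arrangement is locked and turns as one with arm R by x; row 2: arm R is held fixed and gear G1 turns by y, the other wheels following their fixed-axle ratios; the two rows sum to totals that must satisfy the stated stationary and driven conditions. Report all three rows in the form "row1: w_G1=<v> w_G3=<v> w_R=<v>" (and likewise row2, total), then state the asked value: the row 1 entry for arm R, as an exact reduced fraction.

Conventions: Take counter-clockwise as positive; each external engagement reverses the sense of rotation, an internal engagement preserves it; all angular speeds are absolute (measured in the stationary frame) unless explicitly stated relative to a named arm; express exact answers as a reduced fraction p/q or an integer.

topology: planetary set — G1 18T / G2 22T / G3 62T, arm = carrier (Willis)
superposition row 1 [locked train]: every member turns x
superposition row 2 [arm held]: sun y, ring −(18/62)·y, arm 0
boundary: total ω_ring = x − (18/62)·y = 0 and total ω_sun = x + y = 1  ⇒  y = 31/40, x = 9/40
row 2 ring = −(18/62)·31/40 = -9/40
totals (row 1 + row 2): sun 9/40 + 31/40 = 1, ring 9/40 + (-9/40) = 0, arm 9/40 + 0 = 9/40
asked cell (row1, arm) = 9/40

row1: w_G1=9/40 w_G3=9/40 w_R=9/40
row2: w_G1=31/40 w_G3=-9/40 w_R=0
total: w_G1=1 w_G3=0 w_R=9/40
asked value: 9/40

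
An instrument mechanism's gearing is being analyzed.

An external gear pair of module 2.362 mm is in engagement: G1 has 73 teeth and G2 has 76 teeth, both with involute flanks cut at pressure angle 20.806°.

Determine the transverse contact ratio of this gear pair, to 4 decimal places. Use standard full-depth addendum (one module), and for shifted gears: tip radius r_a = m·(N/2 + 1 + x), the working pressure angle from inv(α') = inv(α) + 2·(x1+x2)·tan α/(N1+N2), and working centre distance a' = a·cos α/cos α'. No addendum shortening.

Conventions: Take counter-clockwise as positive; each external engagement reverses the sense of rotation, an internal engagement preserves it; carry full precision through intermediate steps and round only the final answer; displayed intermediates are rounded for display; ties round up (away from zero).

recognized (one external pair, fixed centres): single-mesh tooth geometry, m = 2.362, N1 = 73, N2 = 76
base radii: r_b1 = 80.590920, r_b2 = 83.902875
tip radii: r_a1 = 88.575000, r_a2 = 92.118000
no profile shift: α' = α, a' = a
action lengths: √(r_a1²−r_b1²) = 36.750977, √(r_a2²−r_b2²) = 38.026747
base pitch p_b = π·m·cos α = 6.936544
CR = (36.750977 + 38.026747 − 175.969000·sin 20.80600°)/6.936544 = 1.769279
contact ratio ≈ 1.7693

1.7693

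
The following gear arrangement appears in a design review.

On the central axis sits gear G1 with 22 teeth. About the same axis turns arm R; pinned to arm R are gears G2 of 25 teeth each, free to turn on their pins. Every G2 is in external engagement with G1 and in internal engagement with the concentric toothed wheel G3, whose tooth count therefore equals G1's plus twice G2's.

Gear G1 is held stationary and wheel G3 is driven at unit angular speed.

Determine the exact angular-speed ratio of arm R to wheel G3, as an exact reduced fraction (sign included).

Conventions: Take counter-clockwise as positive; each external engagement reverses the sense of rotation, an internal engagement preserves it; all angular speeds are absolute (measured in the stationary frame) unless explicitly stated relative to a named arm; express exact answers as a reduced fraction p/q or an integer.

36/47

topology: planetary set — G1 22T / G2 25T / G3 72T, arm = carrier (Willis)
ring teeth: 22 + 2·25 = 72
22(ω_sun−ω_arm) = −72(ω_ring−ω_arm),  ω_sun = 0, ω_ring = 1
22(0−ω_arm) = −72(1−ω_arm)  ⇒  94·ω_arm = 72  ⇒  ω_arm = 36/47
ω_out/ω_in = 36/47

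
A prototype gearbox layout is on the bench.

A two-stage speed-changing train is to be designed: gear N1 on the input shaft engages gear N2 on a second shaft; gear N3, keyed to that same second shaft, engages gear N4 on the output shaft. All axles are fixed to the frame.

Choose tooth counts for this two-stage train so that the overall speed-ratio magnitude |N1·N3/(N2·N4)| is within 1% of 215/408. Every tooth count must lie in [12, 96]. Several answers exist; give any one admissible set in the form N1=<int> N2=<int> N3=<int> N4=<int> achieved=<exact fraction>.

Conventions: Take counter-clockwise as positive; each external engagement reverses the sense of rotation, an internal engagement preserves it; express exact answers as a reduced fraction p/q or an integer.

N1=15 N2=17 N3=43 N4=72 achieved=215/408

topology: fixed-axis compound train — 2 stages, target 215/408
target = 215/408 in lowest terms: an exact hit needs N1·N3 = k·215 and N2·N4 = k·408 for one integer k, every count in [12, 96]; additionally prefer no 1:1 stage (N1 ≠ N2, N3 ≠ N4)
k = 1…2: no 1:1-free in-range split of k·215 and k·408 into factor pairs; take k = 3
k = 3: N1·N3 = 645 = 15·43, N2·N4 = 1224 = 17·72
achieved = 15·43/(17·72) = 215/408; |achieved − target| = 0 ≤ 43/8160 ✓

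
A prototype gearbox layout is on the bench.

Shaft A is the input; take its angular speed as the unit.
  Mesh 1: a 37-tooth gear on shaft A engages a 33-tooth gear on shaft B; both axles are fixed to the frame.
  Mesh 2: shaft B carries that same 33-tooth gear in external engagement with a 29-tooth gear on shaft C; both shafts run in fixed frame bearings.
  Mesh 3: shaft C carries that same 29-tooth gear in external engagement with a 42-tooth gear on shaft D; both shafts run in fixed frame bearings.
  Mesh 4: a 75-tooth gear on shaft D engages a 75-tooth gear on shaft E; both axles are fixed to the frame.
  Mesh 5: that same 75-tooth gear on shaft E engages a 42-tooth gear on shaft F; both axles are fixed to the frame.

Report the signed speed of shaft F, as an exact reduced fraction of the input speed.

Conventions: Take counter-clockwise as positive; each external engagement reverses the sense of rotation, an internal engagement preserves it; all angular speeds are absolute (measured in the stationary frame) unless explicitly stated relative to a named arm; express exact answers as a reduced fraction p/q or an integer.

5-mesh fixed-axis compound train (all bearings frame-fixed)
mesh 1 [37T→33T]: |ω|/ω_in = 1×37/33 = 37/33, sense flips to −
mesh 2 [33T→29T]: |ω|/ω_in = (37/33)×33/29 = 37/29, sense flips to +
mesh 3 [29T→42T]: |ω|/ω_in = (37/29)×29/42 = 37/42, sense flips to −
mesh 4 [75T→75T]: |ω|/ω_in = (37/42)×75/75 = 37/42, sense flips to +
mesh 5 [75T→42T]: |ω|/ω_in = (37/42)×75/42 = 925/588, sense flips to −
signed output speed (× input speed) = -925/588

-925/588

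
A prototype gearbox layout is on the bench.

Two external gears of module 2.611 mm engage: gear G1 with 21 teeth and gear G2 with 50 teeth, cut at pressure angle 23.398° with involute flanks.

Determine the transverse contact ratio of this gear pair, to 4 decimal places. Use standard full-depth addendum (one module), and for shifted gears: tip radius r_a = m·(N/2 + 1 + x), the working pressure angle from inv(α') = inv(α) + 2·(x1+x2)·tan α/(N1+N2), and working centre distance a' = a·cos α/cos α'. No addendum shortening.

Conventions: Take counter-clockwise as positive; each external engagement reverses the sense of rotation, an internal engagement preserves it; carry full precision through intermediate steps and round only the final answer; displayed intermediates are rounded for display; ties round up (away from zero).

1.5288

recognized (one external pair, fixed centres): single-mesh tooth geometry, m = 2.611, N1 = 21, N2 = 50
base radii: r_b1 = 25.161082, r_b2 = 59.907338
tip radii: r_a1 = 30.026500, r_a2 = 67.886000
no profile shift: α' = α, a' = a
action lengths: √(r_a1²−r_b1²) = 16.386295, √(r_a2²−r_b2²) = 31.931487
base pitch p_b = π·m·cos α = 7.528178
CR = (16.386295 + 31.931487 − 92.690500·sin 23.39800°)/7.528178 = 1.528778
contact ratio ≈ 1.5288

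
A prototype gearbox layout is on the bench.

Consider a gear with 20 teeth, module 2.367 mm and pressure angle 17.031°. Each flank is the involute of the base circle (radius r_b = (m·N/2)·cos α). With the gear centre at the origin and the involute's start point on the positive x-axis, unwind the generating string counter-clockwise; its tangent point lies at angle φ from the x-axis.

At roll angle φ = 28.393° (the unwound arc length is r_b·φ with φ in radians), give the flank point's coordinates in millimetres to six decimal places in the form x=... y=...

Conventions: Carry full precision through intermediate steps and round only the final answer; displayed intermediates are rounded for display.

recognized (one wheel, involute flank): single-mesh tooth geometry, m = 2.367, N = 20
pitch radius r_p = m·N/2 = 2.367·20/2 = 23.670000
base radius r_b = r_p·cos α = 23.670000·cos 17.031° = 22.631986
roll angle φ = 28.393° = 0.49555133 rad
x = r_b·(cos φ + φ·sin φ) = 25.242577
y = r_b·(sin φ − φ·cos φ) = 0.895704

x=25.242577 y=0.895704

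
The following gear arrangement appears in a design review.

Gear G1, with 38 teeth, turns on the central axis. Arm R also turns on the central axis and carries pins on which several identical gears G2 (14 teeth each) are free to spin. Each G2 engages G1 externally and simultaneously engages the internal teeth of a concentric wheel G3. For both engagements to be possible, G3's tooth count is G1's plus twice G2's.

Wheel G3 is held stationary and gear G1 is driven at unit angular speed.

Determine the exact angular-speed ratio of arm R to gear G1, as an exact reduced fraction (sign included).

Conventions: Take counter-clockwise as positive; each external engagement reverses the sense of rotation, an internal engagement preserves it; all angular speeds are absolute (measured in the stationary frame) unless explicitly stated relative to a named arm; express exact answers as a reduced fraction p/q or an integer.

19/52

topology: planetary set — G1 38T / G2 14T / G3 66T, arm = carrier (Willis)
ring teeth: 38 + 2·14 = 66
38(ω_sun−ω_arm) = −66(ω_ring−ω_arm),  ω_ring = 0, ω_sun = 1
38(1−ω_arm) = −66(0−ω_arm)  ⇒  104·ω_arm = 38  ⇒  ω_arm = 19/52
ω_out/ω_in = 19/52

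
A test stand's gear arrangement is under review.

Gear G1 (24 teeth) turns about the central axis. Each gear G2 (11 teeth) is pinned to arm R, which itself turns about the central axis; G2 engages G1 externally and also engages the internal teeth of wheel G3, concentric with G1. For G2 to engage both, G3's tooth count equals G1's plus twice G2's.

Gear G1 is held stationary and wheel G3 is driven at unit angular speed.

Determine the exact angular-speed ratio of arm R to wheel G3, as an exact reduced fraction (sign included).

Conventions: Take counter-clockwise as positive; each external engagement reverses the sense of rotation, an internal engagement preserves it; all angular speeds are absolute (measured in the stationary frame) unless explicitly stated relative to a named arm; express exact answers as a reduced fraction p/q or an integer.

23/35

topology: planetary set — G1 24T / G2 11T / G3 46T, arm = carrier (Willis)
ring teeth: 24 + 2·11 = 46
24(ω_sun−ω_arm) = −46(ω_ring−ω_arm),  ω_sun = 0, ω_ring = 1
24(0−ω_arm) = −46(1−ω_arm)  ⇒  70·ω_arm = 46  ⇒  ω_arm = 23/35
ω_out/ω_in = 23/35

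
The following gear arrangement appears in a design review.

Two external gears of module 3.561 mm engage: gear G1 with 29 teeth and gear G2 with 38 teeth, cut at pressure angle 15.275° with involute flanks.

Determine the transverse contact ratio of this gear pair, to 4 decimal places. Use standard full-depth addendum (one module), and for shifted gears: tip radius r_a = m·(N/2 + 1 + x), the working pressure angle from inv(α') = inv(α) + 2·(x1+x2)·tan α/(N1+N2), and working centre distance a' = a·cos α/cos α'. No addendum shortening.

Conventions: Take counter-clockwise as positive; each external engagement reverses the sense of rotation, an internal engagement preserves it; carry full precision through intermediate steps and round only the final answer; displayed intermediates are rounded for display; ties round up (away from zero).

single-mesh involute tooth geometry (29T engaging 38T at module 3.561)
base radii: r_b1 = 49.810380, r_b2 = 65.268774
tip radii: r_a1 = 55.195500, r_a2 = 71.220000
no profile shift: α' = α, a' = a
action lengths: √(r_a1²−r_b1²) = 23.779597, √(r_a2²−r_b2²) = 28.500448
base pitch p_b = π·m·cos α = 10.791995
CR = (23.779597 + 28.500448 − 119.293500·sin 15.27500°)/10.791995 = 1.932165
contact ratio ≈ 1.9322

1.9322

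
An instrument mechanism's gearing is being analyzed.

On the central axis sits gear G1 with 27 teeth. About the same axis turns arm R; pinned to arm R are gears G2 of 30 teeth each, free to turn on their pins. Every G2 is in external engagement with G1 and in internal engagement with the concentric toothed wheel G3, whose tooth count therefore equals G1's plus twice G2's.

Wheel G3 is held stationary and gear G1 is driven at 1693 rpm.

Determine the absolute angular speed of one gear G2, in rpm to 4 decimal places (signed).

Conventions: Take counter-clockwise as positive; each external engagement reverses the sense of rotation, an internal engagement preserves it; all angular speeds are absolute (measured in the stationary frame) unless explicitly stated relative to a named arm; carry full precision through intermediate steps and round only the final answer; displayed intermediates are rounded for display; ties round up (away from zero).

recognized (axles ride arm R): planetary set, 27/30/87 teeth
normalise by the input: solve with ω_sun = 1, then scale by 1693 rpm
ring teeth: 27 + 2·30 = 87
27(ω_sun−ω_arm) = −87(ω_ring−ω_arm),  ω_ring = 0, ω_sun = 1
27(1−ω_arm) = −87(0−ω_arm)  ⇒  114·ω_arm = 27  ⇒  ω_arm = 9/38
sun–planet mesh: 27·(1−9/38) = −30·(ω_p−ω_arm)  ⇒  ω_p−ω_arm = -261/380
ω_p = 9/38 − 261/380 = -9/20
scale: ω_p = -9/20 × 1693 rpm = -761.8500 rpm

-761.8500 rpm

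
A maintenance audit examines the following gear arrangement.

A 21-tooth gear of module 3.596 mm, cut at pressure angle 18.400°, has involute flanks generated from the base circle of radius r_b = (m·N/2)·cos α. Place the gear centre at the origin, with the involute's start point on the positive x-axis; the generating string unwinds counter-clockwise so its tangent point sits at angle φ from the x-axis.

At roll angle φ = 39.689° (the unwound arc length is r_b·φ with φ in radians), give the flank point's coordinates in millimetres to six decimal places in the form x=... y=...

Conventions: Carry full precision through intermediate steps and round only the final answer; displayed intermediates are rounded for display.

x=43.419423 y=3.782298

topology: single-mesh involute geometry — m = 3.596, N = 21
pitch radius r_p = m·N/2 = 3.596·21/2 = 37.758000
base radius r_b = r_p·cos α = 37.758000·cos 18.400° = 35.827660
roll angle φ = 39.689° = 0.69270373 rad
x = r_b·(cos φ + φ·sin φ) = 43.419423
y = r_b·(sin φ − φ·cos φ) = 3.782298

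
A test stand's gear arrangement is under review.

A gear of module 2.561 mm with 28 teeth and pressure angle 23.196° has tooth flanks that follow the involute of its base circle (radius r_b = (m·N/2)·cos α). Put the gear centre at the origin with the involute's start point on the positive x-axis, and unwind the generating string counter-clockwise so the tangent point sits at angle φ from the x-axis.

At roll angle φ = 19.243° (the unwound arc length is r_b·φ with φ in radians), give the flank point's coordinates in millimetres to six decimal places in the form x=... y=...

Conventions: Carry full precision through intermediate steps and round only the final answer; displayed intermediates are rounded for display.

x=34.762241 y=0.411484

recognized (one wheel, involute flank): single-mesh tooth geometry, m = 2.561, N = 28
pitch radius r_p = m·N/2 = 2.561·28/2 = 35.854000
base radius r_b = r_p·cos α = 35.854000·cos 23.196° = 32.955664
roll angle φ = 19.243° = 0.33585371 rad
x = r_b·(cos φ + φ·sin φ) = 34.762241
y = r_b·(sin φ − φ·cos φ) = 0.411484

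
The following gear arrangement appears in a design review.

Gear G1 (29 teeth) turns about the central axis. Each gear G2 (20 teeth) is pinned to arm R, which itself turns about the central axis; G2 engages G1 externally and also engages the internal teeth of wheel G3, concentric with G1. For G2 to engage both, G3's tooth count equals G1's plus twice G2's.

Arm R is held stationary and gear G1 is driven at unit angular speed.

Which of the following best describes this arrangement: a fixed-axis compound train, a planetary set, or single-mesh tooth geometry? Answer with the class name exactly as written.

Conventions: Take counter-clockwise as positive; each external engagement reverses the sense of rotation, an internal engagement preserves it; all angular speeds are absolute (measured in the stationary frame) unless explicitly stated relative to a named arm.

planetary set

topology: planetary set — G1 29T / G2 20T / G3 69T, arm = carrier (Willis)
classification: planetary set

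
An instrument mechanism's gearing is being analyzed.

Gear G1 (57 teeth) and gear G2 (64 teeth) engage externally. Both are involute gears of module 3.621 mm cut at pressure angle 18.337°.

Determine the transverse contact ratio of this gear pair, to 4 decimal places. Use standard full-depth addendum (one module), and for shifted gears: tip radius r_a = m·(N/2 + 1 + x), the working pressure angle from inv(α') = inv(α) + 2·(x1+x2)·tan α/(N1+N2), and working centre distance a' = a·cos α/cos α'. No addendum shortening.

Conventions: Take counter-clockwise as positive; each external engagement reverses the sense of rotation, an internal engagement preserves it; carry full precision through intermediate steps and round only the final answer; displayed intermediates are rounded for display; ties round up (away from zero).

1.8873

single-mesh involute tooth geometry (57T engaging 64T at module 3.621)
base radii: r_b1 = 97.958339, r_b2 = 109.988311
tip radii: r_a1 = 106.819500, r_a2 = 119.493000
no profile shift: α' = α, a' = a
action lengths: √(r_a1²−r_b1²) = 42.597762, √(r_a2²−r_b2²) = 46.702768
base pitch p_b = π·m·cos α = 10.798077
CR = (42.597762 + 46.702768 − 219.070500·sin 18.33700°)/10.798077 = 1.887349
contact ratio ≈ 1.8873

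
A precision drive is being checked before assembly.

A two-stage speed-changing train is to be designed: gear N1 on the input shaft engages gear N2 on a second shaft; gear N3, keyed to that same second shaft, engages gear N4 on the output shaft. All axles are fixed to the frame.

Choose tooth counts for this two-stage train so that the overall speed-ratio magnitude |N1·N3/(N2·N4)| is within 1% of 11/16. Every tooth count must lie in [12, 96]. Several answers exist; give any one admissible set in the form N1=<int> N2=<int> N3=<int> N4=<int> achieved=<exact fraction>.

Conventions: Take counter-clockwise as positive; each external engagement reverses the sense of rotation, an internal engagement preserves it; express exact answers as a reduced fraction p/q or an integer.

N1=12 N2=32 N3=22 N4=12 achieved=11/16

topology: fixed-axis compound train — 2 stages, target 11/16
target = 11/16 in lowest terms: an exact hit needs N1·N3 = k·11 and N2·N4 = k·16 for one integer k, every count in [12, 96]; additionally prefer no 1:1 stage (N1 ≠ N2, N3 ≠ N4)
k = 1…23: no 1:1-free in-range split of k·11 and k·16 into factor pairs; take k = 24
k = 24: N1·N3 = 264 = 12·22, N2·N4 = 384 = 32·12
achieved = 12·22/(32·12) = 11/16; |achieved − target| = 0 ≤ 11/1600 ✓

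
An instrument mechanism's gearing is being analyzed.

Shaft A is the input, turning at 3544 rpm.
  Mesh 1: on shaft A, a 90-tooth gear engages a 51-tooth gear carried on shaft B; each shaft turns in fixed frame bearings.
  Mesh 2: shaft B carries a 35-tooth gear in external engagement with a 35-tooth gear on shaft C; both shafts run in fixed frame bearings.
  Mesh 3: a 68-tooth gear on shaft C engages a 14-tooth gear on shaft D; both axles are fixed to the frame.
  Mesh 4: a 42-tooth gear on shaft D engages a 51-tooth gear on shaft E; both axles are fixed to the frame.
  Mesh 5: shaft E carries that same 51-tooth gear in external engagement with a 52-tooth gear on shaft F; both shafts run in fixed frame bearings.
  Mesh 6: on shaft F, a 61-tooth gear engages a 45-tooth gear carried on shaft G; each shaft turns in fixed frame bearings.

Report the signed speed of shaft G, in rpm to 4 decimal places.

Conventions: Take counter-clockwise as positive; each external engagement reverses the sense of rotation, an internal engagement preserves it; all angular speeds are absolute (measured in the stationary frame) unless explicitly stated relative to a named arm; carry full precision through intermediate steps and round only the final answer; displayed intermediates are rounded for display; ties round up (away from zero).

topology: fixed-axis compound train — 6 meshes, A→G
mesh 1 [90T→51T]: ω = 3544.0000×90/51 = 6254.1176 rpm, sense flips to −
mesh 2 [35T→35T]: ω = 6254.1176×35/35 = 6254.1176 rpm, sense flips to +
mesh 3 [68T→14T]: ω = 6254.1176×68/14 = 30377.1429 rpm, sense flips to −
mesh 4 [42T→51T]: ω = 30377.1429×42/51 = 25016.4706 rpm, sense flips to +
mesh 5 [51T→52T]: ω = 25016.4706×51/52 = 24535.3846 rpm, sense flips to −
mesh 6 [61T→45T]: ω = 24535.3846×61/45 = 33259.0769 rpm, sense flips to +
signed output speed = +33259.0769 rpm

+33259.0769 rpm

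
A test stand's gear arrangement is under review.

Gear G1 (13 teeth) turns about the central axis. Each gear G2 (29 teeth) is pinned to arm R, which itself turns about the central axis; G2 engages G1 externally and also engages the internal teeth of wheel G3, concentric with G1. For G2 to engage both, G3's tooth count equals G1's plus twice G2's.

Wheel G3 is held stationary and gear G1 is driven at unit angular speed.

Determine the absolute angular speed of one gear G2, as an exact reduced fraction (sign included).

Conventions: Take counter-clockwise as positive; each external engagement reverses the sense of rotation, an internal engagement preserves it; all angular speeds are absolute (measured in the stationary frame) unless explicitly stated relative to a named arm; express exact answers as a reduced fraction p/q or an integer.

topology: planetary set — G1 13T / G2 29T / G3 71T, arm = carrier (Willis)
ring teeth: 13 + 2·29 = 71
13(ω_sun−ω_arm) = −71(ω_ring−ω_arm),  ω_ring = 0, ω_sun = 1
13(1−ω_arm) = −71(0−ω_arm)  ⇒  84·ω_arm = 13  ⇒  ω_arm = 13/84
sun–planet mesh: 13·(1−13/84) = −29·(ω_p−ω_arm)  ⇒  ω_p−ω_arm = -923/2436
ω_p = 13/84 − 923/2436 = -13/58
exact speed ratio = -13/58

-13/58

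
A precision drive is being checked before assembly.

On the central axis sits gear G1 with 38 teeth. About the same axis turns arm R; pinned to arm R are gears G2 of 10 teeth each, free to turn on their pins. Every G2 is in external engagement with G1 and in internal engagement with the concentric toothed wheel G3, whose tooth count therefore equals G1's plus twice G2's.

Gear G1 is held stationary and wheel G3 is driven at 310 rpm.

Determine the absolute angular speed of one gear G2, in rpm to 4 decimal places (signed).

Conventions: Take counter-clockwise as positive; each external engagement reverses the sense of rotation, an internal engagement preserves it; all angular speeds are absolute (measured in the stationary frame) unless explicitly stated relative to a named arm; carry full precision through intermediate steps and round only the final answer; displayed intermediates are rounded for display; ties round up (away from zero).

+899.0000 rpm

topology: planetary set — G1 38T / G2 10T / G3 58T, arm = carrier (Willis)
normalise by the input: solve with ω_ring = 1, then scale by 310 rpm
ring teeth: 38 + 2·10 = 58
38(ω_sun−ω_arm) = −58(ω_ring−ω_arm),  ω_sun = 0, ω_ring = 1
38(0−ω_arm) = −58(1−ω_arm)  ⇒  96·ω_arm = 58  ⇒  ω_arm = 29/48
sun–planet mesh: 38·(0−29/48) = −10·(ω_p−ω_arm)  ⇒  ω_p−ω_arm = 551/240
ω_p = 29/48 + 551/240 = 29/10
scale: ω_p = 29/10 × 310 rpm = +899.0000 rpm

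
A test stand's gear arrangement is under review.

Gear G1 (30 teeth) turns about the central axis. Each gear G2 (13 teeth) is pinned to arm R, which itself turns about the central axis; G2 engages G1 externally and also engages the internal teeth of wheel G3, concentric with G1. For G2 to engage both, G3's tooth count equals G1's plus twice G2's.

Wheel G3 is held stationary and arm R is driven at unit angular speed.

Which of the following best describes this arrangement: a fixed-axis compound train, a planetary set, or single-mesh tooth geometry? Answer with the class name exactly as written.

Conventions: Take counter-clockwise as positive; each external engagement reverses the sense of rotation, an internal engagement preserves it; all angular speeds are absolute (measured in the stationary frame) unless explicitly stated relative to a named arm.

planetary set

topology: planetary set — G1 30T / G2 13T / G3 56T, arm = carrier (Willis)
classification: planetary set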